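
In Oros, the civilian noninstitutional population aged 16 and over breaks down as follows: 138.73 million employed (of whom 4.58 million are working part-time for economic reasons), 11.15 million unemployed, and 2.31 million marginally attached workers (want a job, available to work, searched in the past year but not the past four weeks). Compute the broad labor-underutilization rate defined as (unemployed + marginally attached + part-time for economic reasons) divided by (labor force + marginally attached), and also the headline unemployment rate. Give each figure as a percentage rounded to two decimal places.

Labor force = 138.73 + 11.15 = 149.88 million.
Numerator = 11.15 + 2.31 + 4.58 = 18.04 million.
Denominator = 149.88 + 2.31 = 152.19 million.
Broad rate = 18.04 / 152.19 = 11.85%.
Headline unemployment rate = 11.15 / 149.88 = 7.44%.

Broad underutilization rate ≈ 11.85%; headline unemployment rate ≈ 7.44%.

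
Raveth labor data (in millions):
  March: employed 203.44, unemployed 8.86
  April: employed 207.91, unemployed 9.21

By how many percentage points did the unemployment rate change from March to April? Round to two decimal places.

March: labor force = 203.44 + 8.86 = 212.30; u = 8.86/212.30 = 4.17%.
April: labor force = 207.91 + 9.21 = 217.12; u = 9.21/217.12 = 4.24%.
Change = 4.24% − 4.17% = +0.07 pp.

The unemployment rate changed by +0.07 percentage points.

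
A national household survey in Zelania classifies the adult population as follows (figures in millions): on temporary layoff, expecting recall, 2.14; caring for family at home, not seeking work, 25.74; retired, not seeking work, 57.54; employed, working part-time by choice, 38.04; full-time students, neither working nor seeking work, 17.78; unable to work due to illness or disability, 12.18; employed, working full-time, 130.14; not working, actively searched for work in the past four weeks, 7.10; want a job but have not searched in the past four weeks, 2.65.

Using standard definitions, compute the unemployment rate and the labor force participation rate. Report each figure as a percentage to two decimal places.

Employed = 38.04 + 130.14 = 168.18 million.
Unemployed = 2.14 + 7.10 = 9.24 million (jobless and actively searching, or on temporary layoff).
Labor force = 168.18 + 9.24 = 177.42 million.
Not in labor force = 25.74 + 57.54 + 17.78 + 12.18 + 2.65 = 115.89 million (those not working and not actively searching are outside the labor force — including those who want a job but have given up searching).
Civilian working-age population = 177.42 + 115.89 = 293.31 million.
Unemployment rate = 9.24 / 177.42 = 5.21%.
Labor force participation rate = 177.42 / 293.31 = 60.49%.

Unemployment rate ≈ 5.21%; labor force participation rate ≈ 60.49%.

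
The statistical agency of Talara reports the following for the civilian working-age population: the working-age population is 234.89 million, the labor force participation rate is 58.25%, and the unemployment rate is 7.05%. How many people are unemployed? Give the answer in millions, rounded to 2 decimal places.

Labor force = 0.5825 × 234.89 = 136.82 million.
Unemployed = 0.0705 × 136.82 ≈ 9.65 million.

About 9.65 million are unemployed.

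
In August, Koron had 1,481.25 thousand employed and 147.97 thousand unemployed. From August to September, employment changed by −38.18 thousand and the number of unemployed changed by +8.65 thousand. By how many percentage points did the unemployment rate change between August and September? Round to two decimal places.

The unemployment rate changed by +0.71 percentage points.

August: labor force = 1,481.25 + 147.97 = 1,629.22; u = 147.97/1,629.22 = 9.08%.
September: labor force = 1,443.07 + 156.62 = 1,599.69; u = 156.62/1,599.69 = 9.79%.
Change = 9.79% − 9.08% = +0.71 pp.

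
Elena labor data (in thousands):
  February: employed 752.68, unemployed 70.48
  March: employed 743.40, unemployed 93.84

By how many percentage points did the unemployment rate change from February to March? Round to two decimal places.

February: labor force = 752.68 + 70.48 = 823.16; u = 70.48/823.16 = 8.56%.
March: labor force = 743.40 + 93.84 = 837.24; u = 93.84/837.24 = 11.21%.
Change = 11.21% − 8.56% = +2.65 pp.

The unemployment rate changed by +2.65 percentage points.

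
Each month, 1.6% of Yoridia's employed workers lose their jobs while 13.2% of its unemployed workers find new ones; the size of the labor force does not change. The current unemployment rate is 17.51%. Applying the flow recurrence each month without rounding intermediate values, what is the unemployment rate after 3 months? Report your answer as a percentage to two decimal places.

With a fixed labor force, u_{t+1} = u_t + s·(1−u_t) − f·u_t = u_t·(1−s−f) + s.
Here 1−s−f = 0.852 and s = 0.016.
u_1 = 0.175100 × 0.852 + 0.016 = 0.165185.
u_2 = 0.165185 × 0.852 + 0.016 = 0.156738.
u_3 = 0.156738 × 0.852 + 0.016 = 0.149541.

Unemployment rate after three months ≈ 14.95%.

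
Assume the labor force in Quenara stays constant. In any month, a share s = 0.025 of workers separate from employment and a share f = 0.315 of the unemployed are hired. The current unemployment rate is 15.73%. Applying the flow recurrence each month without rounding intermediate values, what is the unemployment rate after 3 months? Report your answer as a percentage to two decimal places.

Unemployment rate after three months ≈ 9.76%.

With a fixed labor force, u_{t+1} = u_t + s·(1−u_t) − f·u_t = u_t·(1−s−f) + s.
Here 1−s−f = 0.660 and s = 0.025.
u_1 = 0.157300 × 0.660 + 0.025 = 0.128818.
u_2 = 0.128818 × 0.660 + 0.025 = 0.110020.
u_3 = 0.110020 × 0.660 + 0.025 = 0.097613.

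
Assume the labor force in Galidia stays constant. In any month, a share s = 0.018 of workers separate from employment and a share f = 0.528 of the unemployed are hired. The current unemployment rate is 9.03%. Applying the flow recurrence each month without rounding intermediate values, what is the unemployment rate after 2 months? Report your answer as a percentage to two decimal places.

With a fixed labor force, u_{t+1} = u_t + s·(1−u_t) − f·u_t = u_t·(1−s−f) + s.
Here 1−s−f = 0.454 and s = 0.018.
u_1 = 0.090300 × 0.454 + 0.018 = 0.058996.
u_2 = 0.058996 × 0.454 + 0.018 = 0.044784.

Unemployment rate after two months ≈ 4.48%.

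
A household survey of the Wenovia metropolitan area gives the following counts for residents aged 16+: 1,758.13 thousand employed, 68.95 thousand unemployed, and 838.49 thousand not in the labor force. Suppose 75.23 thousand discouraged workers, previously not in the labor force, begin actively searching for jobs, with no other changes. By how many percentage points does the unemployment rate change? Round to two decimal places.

Initially, labor force = 1,758.13 + 68.95 = 1,827.08 thousand, so u = 68.95/1,827.08 = 3.77%.
After the change, unemployed and labor force both rise by 75.23 → E = 1,758.13, U = 144.18, labor force = 1,902.31 thousand.
New unemployment rate = 144.18 / 1,902.31 = 7.58%.
Change = 7.58% − 3.77% = +3.81 percentage points.

The unemployment rate changes by +3.81 percentage points.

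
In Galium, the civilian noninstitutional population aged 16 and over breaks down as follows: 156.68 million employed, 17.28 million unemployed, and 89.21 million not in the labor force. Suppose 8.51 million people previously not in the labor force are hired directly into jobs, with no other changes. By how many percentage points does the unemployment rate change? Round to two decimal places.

The unemployment rate changes by −0.46 percentage points.

Initially, labor force = 156.68 + 17.28 = 173.96 million, so u = 17.28/173.96 = 9.93%.
After the change, employed and labor force both rise by 8.51; unemployed unchanged → E = 165.19, U = 17.28, labor force = 182.47 million.
New unemployment rate = 17.28 / 182.47 = 9.47%.
Change = 9.47% − 9.93% = −0.46 percentage points.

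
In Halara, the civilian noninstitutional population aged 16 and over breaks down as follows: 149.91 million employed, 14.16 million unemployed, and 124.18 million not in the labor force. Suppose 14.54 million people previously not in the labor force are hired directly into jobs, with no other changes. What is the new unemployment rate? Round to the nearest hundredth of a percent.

Initially, labor force = 149.91 + 14.16 = 164.07 million, so u = 14.16/164.07 = 8.63%.
After the change, employed and labor force both rise by 14.54; unemployed unchanged → E = 164.45, U = 14.16, labor force = 178.61 million.
New unemployment rate = 14.16 / 178.61 = 7.93%.

New unemployment rate ≈ 7.93%.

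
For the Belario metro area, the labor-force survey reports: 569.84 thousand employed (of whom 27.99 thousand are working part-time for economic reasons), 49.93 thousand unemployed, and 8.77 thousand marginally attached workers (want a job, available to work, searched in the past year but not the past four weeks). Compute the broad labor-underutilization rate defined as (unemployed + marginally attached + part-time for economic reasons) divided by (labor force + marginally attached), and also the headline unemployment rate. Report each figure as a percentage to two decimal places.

Broad underutilization rate ≈ 13.79%; headline unemployment rate ≈ 8.06%.

Labor force = 569.84 + 49.93 = 619.77 thousand.
Numerator = 49.93 + 8.77 + 27.99 = 86.69 thousand.
Denominator = 619.77 + 8.77 = 628.54 thousand.
Broad rate = 86.69 / 628.54 = 13.79%.
Headline unemployment rate = 49.93 / 619.77 = 8.06%.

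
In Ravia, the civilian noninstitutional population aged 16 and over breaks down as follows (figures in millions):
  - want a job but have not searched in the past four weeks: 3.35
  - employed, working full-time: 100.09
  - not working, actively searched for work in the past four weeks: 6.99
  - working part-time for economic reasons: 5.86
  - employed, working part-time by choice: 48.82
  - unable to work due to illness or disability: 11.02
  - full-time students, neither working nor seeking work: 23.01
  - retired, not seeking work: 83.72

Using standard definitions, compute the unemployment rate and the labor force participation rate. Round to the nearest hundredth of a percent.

Unemployment rate ≈ 4.32%; labor force participation rate ≈ 57.19%.

Employed = 100.09 + 5.86 + 48.82 = 154.77 million (anyone who worked, including part-time for economic reasons, counts as employed).
Unemployed = 6.99 million.
Labor force = 154.77 + 6.99 = 161.76 million.
Not in labor force = 3.35 + 11.02 + 23.01 + 83.72 = 121.10 million (those not working and not actively searching are outside the labor force — including those who want a job but have given up searching).
Civilian working-age population = 161.76 + 121.10 = 282.86 million.
Unemployment rate = 6.99 / 161.76 = 4.32%.
Labor force participation rate = 161.76 / 282.86 = 57.19%.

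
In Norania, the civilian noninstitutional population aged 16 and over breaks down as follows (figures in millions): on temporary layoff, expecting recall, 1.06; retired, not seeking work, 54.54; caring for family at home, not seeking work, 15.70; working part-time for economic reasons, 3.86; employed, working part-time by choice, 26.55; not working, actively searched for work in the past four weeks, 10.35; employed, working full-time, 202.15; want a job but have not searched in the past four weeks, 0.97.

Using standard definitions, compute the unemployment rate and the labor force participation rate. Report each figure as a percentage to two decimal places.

Employed = 3.86 + 26.55 + 202.15 = 232.56 million (anyone who worked, including part-time for economic reasons, counts as employed).
Unemployed = 1.06 + 10.35 = 11.41 million (jobless and actively searching, or on temporary layoff).
Labor force = 232.56 + 11.41 = 243.97 million.
Not in labor force = 54.54 + 15.70 + 0.97 = 71.21 million (those not working and not actively searching are outside the labor force — including those who want a job but have given up searching).
Civilian working-age population = 243.97 + 71.21 = 315.18 million.
Unemployment rate = 11.41 / 243.97 = 4.68%.
Labor force participation rate = 243.97 / 315.18 = 77.41%.

Unemployment rate ≈ 4.68%; labor force participation rate ≈ 77.41%.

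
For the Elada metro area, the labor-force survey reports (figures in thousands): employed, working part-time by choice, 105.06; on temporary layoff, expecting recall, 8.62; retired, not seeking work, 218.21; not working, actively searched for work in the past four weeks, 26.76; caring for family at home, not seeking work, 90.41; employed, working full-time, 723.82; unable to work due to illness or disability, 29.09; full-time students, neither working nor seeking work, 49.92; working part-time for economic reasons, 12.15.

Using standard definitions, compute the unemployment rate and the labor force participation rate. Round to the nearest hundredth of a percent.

Unemployment rate ≈ 4.04%; labor force participation rate ≈ 69.33%.

Employed = 105.06 + 723.82 + 12.15 = 841.03 thousand (anyone who worked, including part-time for economic reasons, counts as employed).
Unemployed = 8.62 + 26.76 = 35.38 thousand (jobless and actively searching, or on temporary layoff).
Labor force = 841.03 + 35.38 = 876.41 thousand.
Not in labor force = 218.21 + 90.41 + 29.09 + 49.92 = 387.63 thousand (those not working and not actively searching are outside the labor force).
Civilian working-age population = 876.41 + 387.63 = 1,264.04 thousand.
Unemployment rate = 35.38 / 876.41 = 4.04%.
Labor force participation rate = 876.41 / 1,264.04 = 69.33%.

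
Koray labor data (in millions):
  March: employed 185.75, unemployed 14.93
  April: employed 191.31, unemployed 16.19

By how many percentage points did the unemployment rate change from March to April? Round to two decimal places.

The unemployment rate changed by +0.36 percentage points.

March: labor force = 185.75 + 14.93 = 200.68; u = 14.93/200.68 = 7.44%.
April: labor force = 191.31 + 16.19 = 207.50; u = 16.19/207.50 = 7.80%.
Change = 7.80% − 7.44% = +0.36 pp.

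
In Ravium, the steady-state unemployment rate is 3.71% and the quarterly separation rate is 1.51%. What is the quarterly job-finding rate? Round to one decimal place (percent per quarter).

From u* = s/(s+f): f = s·(1−u)/u.
f = 1.51 × (1 − 0.0371) / 0.0371 = 1.4540 / 0.0371 ≈ 39.2% per quarter.

Job-finding rate ≈ 39.2% per quarter.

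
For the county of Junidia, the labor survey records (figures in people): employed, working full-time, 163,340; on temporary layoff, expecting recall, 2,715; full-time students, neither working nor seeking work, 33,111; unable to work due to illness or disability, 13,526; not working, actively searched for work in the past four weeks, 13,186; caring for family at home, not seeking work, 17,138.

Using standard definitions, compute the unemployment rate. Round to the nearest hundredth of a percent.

Unemployment rate ≈ 8.87%.

Employed = 163,340.
Unemployed = 2,715 + 13,186 = 15,901 (jobless and actively searching, or on temporary layoff).
Labor force = 163,340 + 15,901 = 179,241.
Unemployment rate = 15,901 / 179,241 = 8.87%.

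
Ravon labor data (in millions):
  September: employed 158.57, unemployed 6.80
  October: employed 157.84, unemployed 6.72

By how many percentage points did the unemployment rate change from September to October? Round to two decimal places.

The unemployment rate changed by −0.03 percentage points.

September: labor force = 158.57 + 6.80 = 165.37; u = 6.80/165.37 = 4.11%.
October: labor force = 157.84 + 6.72 = 164.56; u = 6.72/164.56 = 4.08%.
Change = 4.08% − 4.11% = −0.03 pp.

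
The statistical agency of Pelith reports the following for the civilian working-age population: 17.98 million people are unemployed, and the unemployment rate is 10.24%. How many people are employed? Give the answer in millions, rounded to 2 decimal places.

About 157.61 million are employed.

Labor force = U / u = 17.98 / 0.1024 ≈ 175.59 million.
Employed = labor force − unemployed = 175.59 − 17.98 = 157.61 million.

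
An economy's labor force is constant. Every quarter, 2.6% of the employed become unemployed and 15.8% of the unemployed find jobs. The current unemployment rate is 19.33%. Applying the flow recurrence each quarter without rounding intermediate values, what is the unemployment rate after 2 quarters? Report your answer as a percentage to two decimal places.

Unemployment rate after two quarters ≈ 17.59%.

With a fixed labor force, u_{t+1} = u_t + s·(1−u_t) − f·u_t = u_t·(1−s−f) + s.
Here 1−s−f = 0.816 and s = 0.026.
u_1 = 0.193300 × 0.816 + 0.026 = 0.183733.
u_2 = 0.183733 × 0.816 + 0.026 = 0.175926.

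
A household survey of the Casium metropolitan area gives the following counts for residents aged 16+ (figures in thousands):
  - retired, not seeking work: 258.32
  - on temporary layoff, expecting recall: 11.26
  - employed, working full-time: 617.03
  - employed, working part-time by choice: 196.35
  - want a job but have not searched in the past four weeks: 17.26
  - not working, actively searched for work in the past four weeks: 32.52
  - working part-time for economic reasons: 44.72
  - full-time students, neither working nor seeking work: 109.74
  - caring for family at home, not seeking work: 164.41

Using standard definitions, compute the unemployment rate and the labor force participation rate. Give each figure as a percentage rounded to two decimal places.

Unemployment rate ≈ 4.85%; labor force participation rate ≈ 62.13%.

Employed = 617.03 + 196.35 + 44.72 = 858.10 thousand (anyone who worked, including part-time for economic reasons, counts as employed).
Unemployed = 11.26 + 32.52 = 43.78 thousand (jobless and actively searching, or on temporary layoff).
Labor force = 858.10 + 43.78 = 901.88 thousand.
Not in labor force = 258.32 + 17.26 + 109.74 + 164.41 = 549.73 thousand (those not working and not actively searching are outside the labor force — including those who want a job but have given up searching).
Civilian working-age population = 901.88 + 549.73 = 1,451.61 thousand.
Unemployment rate = 43.78 / 901.88 = 4.85%.
Labor force participation rate = 901.88 / 1,451.61 = 62.13%.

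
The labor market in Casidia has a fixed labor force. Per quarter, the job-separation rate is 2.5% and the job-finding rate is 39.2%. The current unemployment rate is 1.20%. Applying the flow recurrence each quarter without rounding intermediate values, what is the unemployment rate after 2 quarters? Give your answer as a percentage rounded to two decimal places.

With a fixed labor force, u_{t+1} = u_t + s·(1−u_t) − f·u_t = u_t·(1−s−f) + s.
Here 1−s−f = 0.583 and s = 0.025.
u_1 = 0.012000 × 0.583 + 0.025 = 0.031996.
u_2 = 0.031996 × 0.583 + 0.025 = 0.043654.

Unemployment rate after two quarters ≈ 4.37%.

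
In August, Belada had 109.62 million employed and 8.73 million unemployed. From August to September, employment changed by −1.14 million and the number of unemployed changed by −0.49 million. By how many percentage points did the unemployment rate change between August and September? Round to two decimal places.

The unemployment rate changed by −0.32 percentage points.

August: labor force = 109.62 + 8.73 = 118.35; u = 8.73/118.35 = 7.38%.
September: labor force = 108.48 + 8.24 = 116.72; u = 8.24/116.72 = 7.06%.
Change = 7.06% − 7.38% = −0.32 pp.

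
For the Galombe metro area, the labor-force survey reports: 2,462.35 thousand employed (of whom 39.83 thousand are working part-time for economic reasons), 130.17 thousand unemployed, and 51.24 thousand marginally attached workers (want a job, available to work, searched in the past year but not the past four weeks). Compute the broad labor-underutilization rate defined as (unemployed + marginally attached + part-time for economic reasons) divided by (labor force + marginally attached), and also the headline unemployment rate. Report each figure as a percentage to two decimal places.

Broad underutilization rate ≈ 8.37%; headline unemployment rate ≈ 5.02%.

Labor force = 2,462.35 + 130.17 = 2,592.52 thousand.
Numerator = 130.17 + 51.24 + 39.83 = 221.24 thousand.
Denominator = 2,592.52 + 51.24 = 2,643.76 thousand.
Broad rate = 221.24 / 2,643.76 = 8.37%.
Headline unemployment rate = 130.17 / 2,592.52 = 5.02%.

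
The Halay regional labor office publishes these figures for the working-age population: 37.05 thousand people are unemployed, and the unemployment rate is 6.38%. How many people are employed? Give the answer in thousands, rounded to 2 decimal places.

Labor force = U / u = 37.05 / 0.0638 ≈ 580.72 thousand.
Employed = labor force − unemployed = 580.72 − 37.05 = 543.67 thousand.

About 543.67 thousand are employed.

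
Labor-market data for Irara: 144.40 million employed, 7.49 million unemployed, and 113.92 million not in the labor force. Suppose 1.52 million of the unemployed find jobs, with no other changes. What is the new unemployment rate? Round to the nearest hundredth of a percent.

Initially, labor force = 144.40 + 7.49 = 151.89 million, so u = 7.49/151.89 = 4.93%.
After the change, unemployed falls and employed rises by 1.52; labor force unchanged → E = 145.92, U = 5.97, labor force = 151.89 million.
New unemployment rate = 5.97 / 151.89 = 3.93%.

New unemployment rate ≈ 3.93%.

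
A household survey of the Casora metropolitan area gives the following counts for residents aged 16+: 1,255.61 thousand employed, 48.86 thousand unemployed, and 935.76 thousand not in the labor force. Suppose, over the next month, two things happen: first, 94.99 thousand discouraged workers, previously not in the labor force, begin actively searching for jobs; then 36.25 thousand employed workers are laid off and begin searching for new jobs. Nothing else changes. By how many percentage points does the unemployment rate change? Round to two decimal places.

The unemployment rate changes by +9.12 percentage points.

Initially, labor force = 1,255.61 + 48.86 = 1,304.47 thousand, so u = 48.86/1,304.47 = 3.75%.
After the first change, unemployed and labor force both rise by 94.99 → E = 1,255.61, U = 143.85, labor force = 1,399.46 thousand.
After the second change, employed falls and unemployed rises by 36.25; labor force unchanged → E = 1,219.36, U = 180.10, labor force = 1,399.46 thousand.
New unemployment rate = 180.10 / 1,399.46 = 12.87%.
Change = 12.87% − 3.75% = +9.12 percentage points.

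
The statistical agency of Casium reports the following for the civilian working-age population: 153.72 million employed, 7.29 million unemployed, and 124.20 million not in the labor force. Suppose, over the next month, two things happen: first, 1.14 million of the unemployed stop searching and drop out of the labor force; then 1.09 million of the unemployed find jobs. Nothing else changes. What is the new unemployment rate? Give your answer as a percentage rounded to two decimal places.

Initially, labor force = 153.72 + 7.29 = 161.01 million, so u = 7.29/161.01 = 4.53%.
After the first change, unemployed and labor force both fall by 1.14 → E = 153.72, U = 6.15, labor force = 159.87 million.
After the second change, unemployed falls and employed rises by 1.09; labor force unchanged → E = 154.81, U = 5.06, labor force = 159.87 million.
New unemployment rate = 5.06 / 159.87 = 3.17%.

New unemployment rate ≈ 3.17%.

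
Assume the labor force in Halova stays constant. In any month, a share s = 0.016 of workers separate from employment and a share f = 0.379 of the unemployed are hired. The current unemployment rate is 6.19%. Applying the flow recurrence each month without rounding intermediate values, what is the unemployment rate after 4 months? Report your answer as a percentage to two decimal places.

With a fixed labor force, u_{t+1} = u_t + s·(1−u_t) − f·u_t = u_t·(1−s−f) + s.
Here 1−s−f = 0.605 and s = 0.016.
u_1 = 0.061900 × 0.605 + 0.016 = 0.053449.
u_2 = 0.053449 × 0.605 + 0.016 = 0.048337.
u_3 = 0.048337 × 0.605 + 0.016 = 0.045244.
u_4 = 0.045244 × 0.605 + 0.016 = 0.043373.

Unemployment rate after four months ≈ 4.34%.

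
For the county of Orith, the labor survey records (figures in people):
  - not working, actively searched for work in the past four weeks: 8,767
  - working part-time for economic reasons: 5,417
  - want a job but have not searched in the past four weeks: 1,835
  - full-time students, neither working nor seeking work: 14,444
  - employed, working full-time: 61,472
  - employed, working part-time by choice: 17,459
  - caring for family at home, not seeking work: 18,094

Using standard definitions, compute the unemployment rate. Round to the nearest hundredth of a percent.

Unemployment rate ≈ 9.42%.

Employed = 5,417 + 61,472 + 17,459 = 84,348 (anyone who worked, including part-time for economic reasons, counts as employed).
Unemployed = 8,767.
Labor force = 84,348 + 8,767 = 93,115.
Unemployment rate = 8,767 / 93,115 = 9.42%.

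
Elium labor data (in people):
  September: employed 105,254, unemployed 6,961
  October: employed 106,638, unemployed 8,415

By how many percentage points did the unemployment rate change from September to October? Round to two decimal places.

The unemployment rate changed by +1.11 percentage points.

September: labor force = 105,254 + 6,961 = 112,215; u = 6,961/112,215 = 6.20%.
October: labor force = 106,638 + 8,415 = 115,053; u = 8,415/115,053 = 7.31%.
Change = 7.31% − 6.20% = +1.11 pp.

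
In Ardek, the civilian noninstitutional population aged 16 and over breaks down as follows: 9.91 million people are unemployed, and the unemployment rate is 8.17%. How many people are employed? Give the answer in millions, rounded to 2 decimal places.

About 111.39 million are employed.

Labor force = U / u = 9.91 / 0.0817 ≈ 121.30 million.
Employed = labor force − unemployed = 121.30 − 9.91 = 111.39 million.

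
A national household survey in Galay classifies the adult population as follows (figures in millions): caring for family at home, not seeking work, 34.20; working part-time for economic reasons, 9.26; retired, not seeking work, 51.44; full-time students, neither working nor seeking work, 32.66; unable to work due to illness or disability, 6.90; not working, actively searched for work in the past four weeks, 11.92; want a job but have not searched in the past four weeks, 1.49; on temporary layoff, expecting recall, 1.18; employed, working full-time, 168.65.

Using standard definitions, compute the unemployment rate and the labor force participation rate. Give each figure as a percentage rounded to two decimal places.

Unemployment rate ≈ 6.86%; labor force participation rate ≈ 60.12%.

Employed = 9.26 + 168.65 = 177.91 million (anyone who worked, including part-time for economic reasons, counts as employed).
Unemployed = 11.92 + 1.18 = 13.10 million (jobless and actively searching, or on temporary layoff).
Labor force = 177.91 + 13.10 = 191.01 million.
Not in labor force = 34.20 + 51.44 + 32.66 + 6.90 + 1.49 = 126.69 million (those not working and not actively searching are outside the labor force — including those who want a job but have given up searching).
Civilian working-age population = 191.01 + 126.69 = 317.70 million.
Unemployment rate = 13.10 / 191.01 = 6.86%.
Labor force participation rate = 191.01 / 317.70 = 60.12%.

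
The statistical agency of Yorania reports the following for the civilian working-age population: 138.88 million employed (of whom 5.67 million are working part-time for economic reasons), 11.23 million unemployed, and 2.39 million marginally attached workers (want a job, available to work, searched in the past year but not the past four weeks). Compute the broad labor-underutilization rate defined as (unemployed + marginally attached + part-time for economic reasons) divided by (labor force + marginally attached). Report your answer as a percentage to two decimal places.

Labor force = 138.88 + 11.23 = 150.11 million.
Numerator = 11.23 + 2.39 + 5.67 = 19.29 million.
Denominator = 150.11 + 2.39 = 152.50 million.
Broad rate = 19.29 / 152.50 = 12.65%.

Broad underutilization rate ≈ 12.65%.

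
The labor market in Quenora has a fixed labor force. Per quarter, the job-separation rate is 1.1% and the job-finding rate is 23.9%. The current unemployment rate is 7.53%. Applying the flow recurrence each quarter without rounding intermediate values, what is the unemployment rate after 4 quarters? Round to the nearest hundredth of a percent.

Unemployment rate after four quarters ≈ 5.39%.

With a fixed labor force, u_{t+1} = u_t + s·(1−u_t) − f·u_t = u_t·(1−s−f) + s.
Here 1−s−f = 0.750 and s = 0.011.
u_1 = 0.075300 × 0.750 + 0.011 = 0.067475.
u_2 = 0.067475 × 0.750 + 0.011 = 0.061606.
u_3 = 0.061606 × 0.750 + 0.011 = 0.057205.
u_4 = 0.057205 × 0.750 + 0.011 = 0.053904.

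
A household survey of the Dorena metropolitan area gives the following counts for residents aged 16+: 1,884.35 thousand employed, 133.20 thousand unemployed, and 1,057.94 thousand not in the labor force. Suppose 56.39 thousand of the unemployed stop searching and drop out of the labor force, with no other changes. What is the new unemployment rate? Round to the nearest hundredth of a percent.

New unemployment rate ≈ 3.92%.

Initially, labor force = 1,884.35 + 133.20 = 2,017.55 thousand, so u = 133.20/2,017.55 = 6.60%.
After the change, unemployed and labor force both fall by 56.39 → E = 1,884.35, U = 76.81, labor force = 1,961.16 thousand.
New unemployment rate = 76.81 / 1,961.16 = 3.92%.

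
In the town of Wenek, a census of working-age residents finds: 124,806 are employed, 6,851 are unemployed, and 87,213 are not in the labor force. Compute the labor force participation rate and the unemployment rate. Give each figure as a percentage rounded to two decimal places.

Labor force participation rate ≈ 60.15%; unemployment rate ≈ 5.20%.

Labor force = employed + unemployed = 124,806 + 6,851 = 131,657.
Working-age population = 131,657 + 87,213 = 218,870.
Unemployment rate = 6,851 / 131,657 = 5.20%.
Labor force participation rate = 131,657 / 218,870 = 60.15%.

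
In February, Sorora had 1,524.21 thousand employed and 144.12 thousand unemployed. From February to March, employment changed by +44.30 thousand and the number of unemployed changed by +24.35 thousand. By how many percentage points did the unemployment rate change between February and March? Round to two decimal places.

The unemployment rate changed by +1.06 percentage points.

February: labor force = 1,524.21 + 144.12 = 1,668.33; u = 144.12/1,668.33 = 8.64%.
March: labor force = 1,568.51 + 168.47 = 1,736.98; u = 168.47/1,736.98 = 9.70%.
Change = 9.70% − 8.64% = +1.06 pp.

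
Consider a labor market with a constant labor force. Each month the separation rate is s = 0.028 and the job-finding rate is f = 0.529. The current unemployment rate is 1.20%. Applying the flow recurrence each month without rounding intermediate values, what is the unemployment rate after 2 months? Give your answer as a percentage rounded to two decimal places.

Unemployment rate after two months ≈ 4.28%.

With a fixed labor force, u_{t+1} = u_t + s·(1−u_t) − f·u_t = u_t·(1−s−f) + s.
Here 1−s−f = 0.443 and s = 0.028.
u_1 = 0.012000 × 0.443 + 0.028 = 0.033316.
u_2 = 0.033316 × 0.443 + 0.028 = 0.042759.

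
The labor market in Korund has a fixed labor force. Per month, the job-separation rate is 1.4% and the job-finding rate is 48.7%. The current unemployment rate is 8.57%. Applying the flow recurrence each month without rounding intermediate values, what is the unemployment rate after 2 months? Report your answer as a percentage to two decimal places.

With a fixed labor force, u_{t+1} = u_t + s·(1−u_t) − f·u_t = u_t·(1−s−f) + s.
Here 1−s−f = 0.499 and s = 0.014.
u_1 = 0.085700 × 0.499 + 0.014 = 0.056764.
u_2 = 0.056764 × 0.499 + 0.014 = 0.042325.

Unemployment rate after two months ≈ 4.23%.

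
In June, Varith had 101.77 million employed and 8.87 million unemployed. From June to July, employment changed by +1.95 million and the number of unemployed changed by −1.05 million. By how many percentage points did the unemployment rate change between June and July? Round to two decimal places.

June: labor force = 101.77 + 8.87 = 110.64; u = 8.87/110.64 = 8.02%.
July: labor force = 103.72 + 7.82 = 111.54; u = 7.82/111.54 = 7.01%.
Change = 7.01% − 8.02% = −1.01 pp.

The unemployment rate changed by −1.01 percentage points.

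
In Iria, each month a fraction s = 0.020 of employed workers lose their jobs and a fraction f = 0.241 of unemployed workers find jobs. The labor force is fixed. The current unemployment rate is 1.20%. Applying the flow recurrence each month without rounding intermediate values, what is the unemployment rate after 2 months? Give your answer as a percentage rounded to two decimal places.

With a fixed labor force, u_{t+1} = u_t + s·(1−u_t) − f·u_t = u_t·(1−s−f) + s.
Here 1−s−f = 0.739 and s = 0.020.
u_1 = 0.012000 × 0.739 + 0.020 = 0.028868.
u_2 = 0.028868 × 0.739 + 0.020 = 0.041333.

Unemployment rate after two months ≈ 4.13%.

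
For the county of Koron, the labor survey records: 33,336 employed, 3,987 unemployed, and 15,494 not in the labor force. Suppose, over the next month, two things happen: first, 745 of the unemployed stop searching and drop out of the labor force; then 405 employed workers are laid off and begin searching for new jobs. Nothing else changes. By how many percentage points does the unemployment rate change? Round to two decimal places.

Initially, labor force = 33,336 + 3,987 = 37,323, so u = 3,987/37,323 = 10.68%.
After the first change, unemployed and labor force both fall by 745 → E = 33,336, U = 3,242, labor force = 36,578.
After the second change, employed falls and unemployed rises by 405; labor force unchanged → E = 32,931, U = 3,647, labor force = 36,578.
New unemployment rate = 3,647 / 36,578 = 9.97%.
Change = 9.97% − 10.68% = −0.71 percentage points.

The unemployment rate changes by −0.71 percentage points.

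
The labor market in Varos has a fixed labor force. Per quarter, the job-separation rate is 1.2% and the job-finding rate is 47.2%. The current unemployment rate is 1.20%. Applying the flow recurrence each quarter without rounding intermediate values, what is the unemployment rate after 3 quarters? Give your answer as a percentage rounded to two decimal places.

Unemployment rate after three quarters ≈ 2.30%.

With a fixed labor force, u_{t+1} = u_t + s·(1−u_t) − f·u_t = u_t·(1−s−f) + s.
Here 1−s−f = 0.516 and s = 0.012.
u_1 = 0.012000 × 0.516 + 0.012 = 0.018192.
u_2 = 0.018192 × 0.516 + 0.012 = 0.021387.
u_3 = 0.021387 × 0.516 + 0.012 = 0.023036.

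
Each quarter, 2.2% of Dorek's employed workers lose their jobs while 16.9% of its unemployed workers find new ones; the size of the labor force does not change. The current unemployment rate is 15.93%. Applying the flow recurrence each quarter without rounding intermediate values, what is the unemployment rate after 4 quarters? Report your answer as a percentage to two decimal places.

Unemployment rate after four quarters ≈ 13.41%.

With a fixed labor force, u_{t+1} = u_t + s·(1−u_t) − f·u_t = u_t·(1−s−f) + s.
Here 1−s−f = 0.809 and s = 0.022.
u_1 = 0.159300 × 0.809 + 0.022 = 0.150874.
u_2 = 0.150874 × 0.809 + 0.022 = 0.144057.
u_3 = 0.144057 × 0.809 + 0.022 = 0.138542.
u_4 = 0.138542 × 0.809 + 0.022 = 0.134080.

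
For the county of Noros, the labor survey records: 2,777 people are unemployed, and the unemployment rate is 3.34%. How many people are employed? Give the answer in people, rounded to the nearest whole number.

Labor force = U / u = 2,777 / 0.0334 ≈ 83,144.
Employed = labor force − unemployed = 83,144 − 2,777 = 80,367.

About 80,367 are employed.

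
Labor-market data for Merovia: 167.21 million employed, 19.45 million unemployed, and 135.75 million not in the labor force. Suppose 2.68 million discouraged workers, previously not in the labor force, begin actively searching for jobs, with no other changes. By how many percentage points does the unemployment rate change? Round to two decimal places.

The unemployment rate changes by +1.27 percentage points.

Initially, labor force = 167.21 + 19.45 = 186.66 million, so u = 19.45/186.66 = 10.42%.
After the change, unemployed and labor force both rise by 2.68 → E = 167.21, U = 22.13, labor force = 189.34 million.
New unemployment rate = 22.13 / 189.34 = 11.69%.
Change = 11.69% − 10.42% = +1.27 percentage points.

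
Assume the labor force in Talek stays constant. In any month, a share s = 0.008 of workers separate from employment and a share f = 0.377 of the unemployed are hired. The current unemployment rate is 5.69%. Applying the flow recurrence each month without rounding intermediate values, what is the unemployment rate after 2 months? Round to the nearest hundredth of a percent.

Unemployment rate after two months ≈ 3.44%.

With a fixed labor force, u_{t+1} = u_t + s·(1−u_t) − f·u_t = u_t·(1−s−f) + s.
Here 1−s−f = 0.615 and s = 0.008.
u_1 = 0.056900 × 0.615 + 0.008 = 0.042993.
u_2 = 0.042993 × 0.615 + 0.008 = 0.034441.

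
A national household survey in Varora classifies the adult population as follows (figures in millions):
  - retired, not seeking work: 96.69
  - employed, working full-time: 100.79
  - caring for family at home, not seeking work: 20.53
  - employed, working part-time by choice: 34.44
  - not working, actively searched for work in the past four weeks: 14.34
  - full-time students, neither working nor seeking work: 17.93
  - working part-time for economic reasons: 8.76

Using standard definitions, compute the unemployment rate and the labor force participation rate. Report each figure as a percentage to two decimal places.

Unemployment rate ≈ 9.06%; labor force participation rate ≈ 53.95%.

Employed = 100.79 + 34.44 + 8.76 = 143.99 million (anyone who worked, including part-time for economic reasons, counts as employed).
Unemployed = 14.34 million.
Labor force = 143.99 + 14.34 = 158.33 million.
Not in labor force = 96.69 + 20.53 + 17.93 = 135.15 million (those not working and not actively searching are outside the labor force).
Civilian working-age population = 158.33 + 135.15 = 293.48 million.
Unemployment rate = 14.34 / 158.33 = 9.06%.
Labor force participation rate = 158.33 / 293.48 = 53.95%.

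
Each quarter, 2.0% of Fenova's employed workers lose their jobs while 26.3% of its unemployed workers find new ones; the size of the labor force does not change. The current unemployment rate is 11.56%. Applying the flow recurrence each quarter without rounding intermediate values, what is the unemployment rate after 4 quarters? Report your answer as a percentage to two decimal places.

Unemployment rate after four quarters ≈ 8.25%.

With a fixed labor force, u_{t+1} = u_t + s·(1−u_t) − f·u_t = u_t·(1−s−f) + s.
Here 1−s−f = 0.717 and s = 0.020.
u_1 = 0.115600 × 0.717 + 0.020 = 0.102885.
u_2 = 0.102885 × 0.717 + 0.020 = 0.093769.
u_3 = 0.093769 × 0.717 + 0.020 = 0.087232.
u_4 = 0.087232 × 0.717 + 0.020 = 0.082545.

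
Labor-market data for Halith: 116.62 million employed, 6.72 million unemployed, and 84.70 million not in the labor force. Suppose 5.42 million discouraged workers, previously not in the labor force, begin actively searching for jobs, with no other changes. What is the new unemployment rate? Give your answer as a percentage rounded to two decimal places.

New unemployment rate ≈ 9.43%.

Initially, labor force = 116.62 + 6.72 = 123.34 million, so u = 6.72/123.34 = 5.45%.
After the change, unemployed and labor force both rise by 5.42 → E = 116.62, U = 12.14, labor force = 128.76 million.
New unemployment rate = 12.14 / 128.76 = 9.43%.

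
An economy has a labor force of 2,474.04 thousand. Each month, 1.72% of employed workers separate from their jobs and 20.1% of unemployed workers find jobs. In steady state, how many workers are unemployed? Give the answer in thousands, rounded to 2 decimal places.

About 195.02 thousand are unemployed in steady state.

Steady-state unemployment rate u* = s/(s+f) = 1.72/(1.72+20.1) = 0.078827.
Unemployed = u* × labor force = 0.078827 × 2,474.04 ≈ 195.02 thousand.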